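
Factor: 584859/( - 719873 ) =-3^1*7^(-1 )*37^1 * 479^1*9349^(-1) = - 53169/65443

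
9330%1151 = 122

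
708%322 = 64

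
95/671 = 95/671  =  0.14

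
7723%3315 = 1093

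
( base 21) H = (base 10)17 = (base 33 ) h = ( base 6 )25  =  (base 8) 21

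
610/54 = 11 + 8/27 =11.30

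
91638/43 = 91638/43=2131.12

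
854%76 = 18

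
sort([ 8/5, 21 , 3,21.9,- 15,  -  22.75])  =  [-22.75 , - 15 , 8/5,3,  21, 21.9] 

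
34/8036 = 17/4018 = 0.00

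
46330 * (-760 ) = -35210800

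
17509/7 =17509/7 = 2501.29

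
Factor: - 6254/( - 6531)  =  2^1 * 3^ (-1)*7^( - 1 )*53^1 * 59^1*311^(-1) 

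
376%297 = 79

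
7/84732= 7/84732= 0.00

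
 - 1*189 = - 189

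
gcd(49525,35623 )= 7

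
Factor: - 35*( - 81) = 2835 = 3^4*5^1*7^1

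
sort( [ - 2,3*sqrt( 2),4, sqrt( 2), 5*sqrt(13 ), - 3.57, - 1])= [  -  3.57, - 2, - 1,sqrt( 2 ), 4,3 *sqrt( 2),5*sqrt( 13) ]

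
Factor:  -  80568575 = - 5^2*47^1*  191^1 * 359^1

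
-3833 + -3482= - 7315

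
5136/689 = 5136/689 = 7.45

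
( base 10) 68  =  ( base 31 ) 26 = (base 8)104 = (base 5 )233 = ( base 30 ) 28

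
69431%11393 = 1073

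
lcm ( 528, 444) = 19536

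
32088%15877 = 334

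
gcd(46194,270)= 6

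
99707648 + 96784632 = 196492280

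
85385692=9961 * 8572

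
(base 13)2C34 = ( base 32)6a1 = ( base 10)6465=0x1941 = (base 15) 1db0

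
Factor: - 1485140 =-2^2* 5^1*74257^1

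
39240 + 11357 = 50597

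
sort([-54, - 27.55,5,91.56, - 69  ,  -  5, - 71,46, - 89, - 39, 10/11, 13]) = [ - 89 ,-71, - 69, - 54, -39, - 27.55,-5,  10/11, 5, 13, 46,91.56 ] 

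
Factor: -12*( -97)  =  2^2*3^1*97^1=1164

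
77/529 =77/529 = 0.15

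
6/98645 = 6/98645 = 0.00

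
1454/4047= 1454/4047 = 0.36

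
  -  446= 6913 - 7359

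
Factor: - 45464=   -  2^3*5683^1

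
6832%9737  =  6832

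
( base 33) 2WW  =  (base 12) 1A82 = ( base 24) 5G2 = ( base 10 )3266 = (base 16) CC2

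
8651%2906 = 2839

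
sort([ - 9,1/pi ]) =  [-9,1/pi ]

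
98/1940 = 49/970 = 0.05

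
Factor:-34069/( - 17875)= 5^( - 3 )*7^1*11^(- 1)*13^( - 1) * 31^1*157^1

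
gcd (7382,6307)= 1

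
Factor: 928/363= 2^5*3^(  -  1) * 11^( - 2)*29^1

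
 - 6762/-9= 2254/3=751.33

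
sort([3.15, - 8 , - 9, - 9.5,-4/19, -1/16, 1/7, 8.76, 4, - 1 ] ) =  [ - 9.5, - 9, - 8, - 1, - 4/19,-1/16, 1/7,  3.15,4, 8.76 ]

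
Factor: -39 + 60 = 21 = 3^1 * 7^1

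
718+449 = 1167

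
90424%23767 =19123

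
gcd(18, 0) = 18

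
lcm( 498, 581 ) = 3486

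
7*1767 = 12369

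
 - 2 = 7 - 9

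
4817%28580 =4817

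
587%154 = 125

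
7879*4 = 31516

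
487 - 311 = 176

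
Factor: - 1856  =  -2^6 *29^1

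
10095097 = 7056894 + 3038203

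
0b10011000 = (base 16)98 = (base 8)230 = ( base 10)152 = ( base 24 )68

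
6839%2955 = 929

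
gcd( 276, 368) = 92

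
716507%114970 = 26687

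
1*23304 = 23304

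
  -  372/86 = -5 + 29/43= - 4.33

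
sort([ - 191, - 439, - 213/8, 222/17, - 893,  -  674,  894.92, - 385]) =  [ - 893,-674, - 439,-385, -191 , - 213/8, 222/17, 894.92]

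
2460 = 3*820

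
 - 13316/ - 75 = 13316/75 = 177.55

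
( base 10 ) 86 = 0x56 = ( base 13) 68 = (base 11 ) 79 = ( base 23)3h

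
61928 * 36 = 2229408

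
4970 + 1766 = 6736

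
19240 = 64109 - 44869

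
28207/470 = 28207/470=60.01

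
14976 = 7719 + 7257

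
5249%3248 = 2001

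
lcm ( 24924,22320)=1495440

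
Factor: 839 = 839^1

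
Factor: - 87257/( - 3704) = 2^ ( - 3) * 463^(  -  1)*87257^1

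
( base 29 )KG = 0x254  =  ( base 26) MO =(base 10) 596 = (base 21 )178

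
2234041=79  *28279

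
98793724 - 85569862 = 13223862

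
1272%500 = 272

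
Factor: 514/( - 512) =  - 2^(-8)*257^1 = - 257/256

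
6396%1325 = 1096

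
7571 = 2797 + 4774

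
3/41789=3/41789 = 0.00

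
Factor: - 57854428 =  - 2^2*349^1*41443^1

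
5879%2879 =121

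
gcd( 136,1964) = 4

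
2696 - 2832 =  - 136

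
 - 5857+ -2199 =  - 8056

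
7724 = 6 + 7718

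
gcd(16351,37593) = 1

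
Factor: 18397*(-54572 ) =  - 1003961084 = - 2^2*7^1*1949^1 * 18397^1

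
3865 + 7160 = 11025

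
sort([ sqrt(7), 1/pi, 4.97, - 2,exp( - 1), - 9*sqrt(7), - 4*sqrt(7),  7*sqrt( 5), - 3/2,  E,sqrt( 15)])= [ - 9*sqrt(7)  ,-4 * sqrt( 7), - 2, - 3/2, 1/pi,exp( - 1), sqrt (7), E, sqrt(15),4.97, 7*sqrt( 5 )]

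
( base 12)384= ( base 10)532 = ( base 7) 1360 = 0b1000010100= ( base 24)M4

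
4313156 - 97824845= - 93511689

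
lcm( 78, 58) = 2262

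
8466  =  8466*1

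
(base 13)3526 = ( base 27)a6g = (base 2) 1110100101100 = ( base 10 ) 7468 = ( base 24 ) cn4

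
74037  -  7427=66610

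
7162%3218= 726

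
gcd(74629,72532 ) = 1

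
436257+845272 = 1281529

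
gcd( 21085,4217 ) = 4217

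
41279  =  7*5897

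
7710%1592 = 1342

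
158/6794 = 1/43 = 0.02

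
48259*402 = 19400118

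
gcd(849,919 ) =1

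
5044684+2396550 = 7441234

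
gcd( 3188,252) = 4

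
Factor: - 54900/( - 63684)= 5^2*29^( - 1) = 25/29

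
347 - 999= - 652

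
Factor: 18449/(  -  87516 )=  - 2^ ( - 2)*3^( - 2 )  *  11^( - 1 )*13^( - 1 )*17^( - 1)*19^1* 971^1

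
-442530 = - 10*44253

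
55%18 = 1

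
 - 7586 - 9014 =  - 16600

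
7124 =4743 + 2381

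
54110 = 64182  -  10072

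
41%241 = 41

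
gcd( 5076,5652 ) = 36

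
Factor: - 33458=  - 2^1*16729^1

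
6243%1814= 801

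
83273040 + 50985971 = 134259011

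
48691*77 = 3749207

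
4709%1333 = 710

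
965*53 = 51145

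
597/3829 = 597/3829=   0.16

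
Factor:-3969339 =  - 3^1*11^1*120283^1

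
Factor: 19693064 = 2^3*73^1*33721^1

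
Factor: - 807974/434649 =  - 2^1*3^( - 1 )*127^1*3181^1*144883^(-1)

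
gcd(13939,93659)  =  1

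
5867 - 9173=-3306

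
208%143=65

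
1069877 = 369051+700826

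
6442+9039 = 15481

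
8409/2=4204  +  1/2=4204.50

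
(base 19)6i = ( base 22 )60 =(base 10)132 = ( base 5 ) 1012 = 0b10000100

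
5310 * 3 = 15930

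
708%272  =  164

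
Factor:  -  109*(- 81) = 8829 = 3^4*109^1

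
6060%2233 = 1594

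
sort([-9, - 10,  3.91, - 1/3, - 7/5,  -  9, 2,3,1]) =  [ - 10, - 9, - 9, - 7/5,-1/3, 1,  2, 3,3.91 ] 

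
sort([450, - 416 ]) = [ - 416,450]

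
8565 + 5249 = 13814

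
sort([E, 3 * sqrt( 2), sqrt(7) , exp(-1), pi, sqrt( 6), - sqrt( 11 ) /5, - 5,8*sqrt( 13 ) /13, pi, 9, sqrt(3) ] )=[ -5,-sqrt(11)/5, exp(-1), sqrt(3), 8*sqrt( 13)/13, sqrt(6), sqrt( 7), E,  pi,  pi,  3 * sqrt(2 ),  9 ] 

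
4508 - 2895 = 1613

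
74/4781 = 74/4781 = 0.02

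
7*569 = 3983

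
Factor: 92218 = 2^1*7^2*941^1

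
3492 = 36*97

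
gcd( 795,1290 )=15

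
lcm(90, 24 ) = 360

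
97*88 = 8536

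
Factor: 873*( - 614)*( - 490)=262650780 =2^2*3^2 * 5^1*7^2*97^1*307^1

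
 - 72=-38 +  - 34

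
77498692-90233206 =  - 12734514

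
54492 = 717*76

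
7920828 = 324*24447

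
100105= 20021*5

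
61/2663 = 61/2663 = 0.02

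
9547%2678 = 1513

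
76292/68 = 19073/17 = 1121.94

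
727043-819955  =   - 92912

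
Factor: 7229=7229^1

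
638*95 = 60610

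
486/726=81/121 = 0.67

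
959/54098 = 959/54098 = 0.02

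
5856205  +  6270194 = 12126399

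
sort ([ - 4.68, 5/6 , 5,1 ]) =[ - 4.68,5/6,1, 5 ] 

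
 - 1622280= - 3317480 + 1695200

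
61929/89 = 695 + 74/89 = 695.83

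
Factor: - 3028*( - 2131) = 2^2*757^1 *2131^1 = 6452668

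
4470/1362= 3 + 64/227 = 3.28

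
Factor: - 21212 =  - 2^2*5303^1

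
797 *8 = 6376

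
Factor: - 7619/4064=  - 2^( - 5) * 19^1*127^ ( - 1)*401^1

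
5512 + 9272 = 14784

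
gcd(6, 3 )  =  3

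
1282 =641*2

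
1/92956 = 1/92956=0.00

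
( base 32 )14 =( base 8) 44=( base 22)1E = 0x24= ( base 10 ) 36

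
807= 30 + 777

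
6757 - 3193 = 3564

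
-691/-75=9+16/75 = 9.21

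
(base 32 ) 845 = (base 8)20205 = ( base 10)8325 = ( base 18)17C9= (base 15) 2700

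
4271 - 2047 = 2224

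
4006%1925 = 156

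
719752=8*89969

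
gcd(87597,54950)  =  1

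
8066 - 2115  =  5951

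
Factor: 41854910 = 2^1*5^1*19^1*43^1*47^1*109^1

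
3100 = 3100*1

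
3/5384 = 3/5384=0.00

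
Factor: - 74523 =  -3^1*24841^1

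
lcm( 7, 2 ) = 14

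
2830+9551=12381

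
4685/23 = 4685/23 = 203.70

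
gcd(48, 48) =48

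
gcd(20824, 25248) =8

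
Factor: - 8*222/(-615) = 2^4 * 5^(-1)*37^1*41^( - 1) = 592/205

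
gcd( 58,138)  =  2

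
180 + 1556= 1736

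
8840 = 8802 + 38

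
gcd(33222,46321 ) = 1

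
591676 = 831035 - 239359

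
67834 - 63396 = 4438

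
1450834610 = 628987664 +821846946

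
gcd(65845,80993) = 1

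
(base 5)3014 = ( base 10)384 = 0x180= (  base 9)466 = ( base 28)dk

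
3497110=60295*58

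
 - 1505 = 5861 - 7366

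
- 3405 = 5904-9309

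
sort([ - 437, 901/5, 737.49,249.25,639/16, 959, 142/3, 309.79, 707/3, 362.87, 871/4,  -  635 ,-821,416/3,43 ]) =[ - 821, - 635,- 437, 639/16, 43, 142/3,  416/3, 901/5, 871/4,707/3, 249.25,309.79,362.87, 737.49,959 ] 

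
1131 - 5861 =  - 4730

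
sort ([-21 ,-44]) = [-44, - 21]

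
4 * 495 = 1980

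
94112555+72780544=166893099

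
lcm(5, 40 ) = 40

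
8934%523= 43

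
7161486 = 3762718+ 3398768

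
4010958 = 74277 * 54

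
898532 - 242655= 655877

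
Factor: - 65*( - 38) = 2470=2^1*5^1 * 13^1*19^1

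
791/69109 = 791/69109 = 0.01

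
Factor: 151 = 151^1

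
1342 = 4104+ - 2762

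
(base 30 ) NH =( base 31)MP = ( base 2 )1011000011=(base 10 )707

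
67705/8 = 67705/8= 8463.12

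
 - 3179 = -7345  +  4166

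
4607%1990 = 627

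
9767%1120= 807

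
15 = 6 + 9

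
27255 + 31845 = 59100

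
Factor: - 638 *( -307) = 2^1*11^1*29^1*307^1 =195866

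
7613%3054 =1505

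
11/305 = 11/305 = 0.04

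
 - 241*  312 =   -  75192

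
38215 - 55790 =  - 17575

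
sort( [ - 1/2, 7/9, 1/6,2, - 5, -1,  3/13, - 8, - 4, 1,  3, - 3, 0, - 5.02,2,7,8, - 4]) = [ - 8, - 5.02, - 5,-4,-4 , - 3, - 1, - 1/2, 0,1/6, 3/13, 7/9, 1 , 2,2,3, 7, 8]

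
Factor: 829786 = 2^1*414893^1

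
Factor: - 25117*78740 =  - 1977712580 = - 2^2*5^1 * 31^1 * 127^1*25117^1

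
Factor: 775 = 5^2*31^1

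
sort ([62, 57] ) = [ 57, 62] 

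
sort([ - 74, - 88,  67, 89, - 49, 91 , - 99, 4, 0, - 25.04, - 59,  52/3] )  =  [ - 99, - 88 , - 74,  -  59, - 49,- 25.04, 0,4,52/3, 67,89, 91 ] 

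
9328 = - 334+9662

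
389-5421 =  - 5032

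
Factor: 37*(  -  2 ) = -2^1*37^1 = -74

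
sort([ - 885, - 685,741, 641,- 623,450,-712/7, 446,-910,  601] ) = [ -910, - 885, - 685, - 623, - 712/7,446,450 , 601,641, 741 ] 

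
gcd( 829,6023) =1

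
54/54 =1 = 1.00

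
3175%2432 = 743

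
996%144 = 132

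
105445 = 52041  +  53404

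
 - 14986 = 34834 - 49820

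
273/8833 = 273/8833 = 0.03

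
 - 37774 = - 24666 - 13108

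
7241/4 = 7241/4 =1810.25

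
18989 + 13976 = 32965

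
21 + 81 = 102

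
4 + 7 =11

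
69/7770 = 23/2590 = 0.01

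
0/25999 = 0  =  0.00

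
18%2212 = 18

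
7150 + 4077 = 11227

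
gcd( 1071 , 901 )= 17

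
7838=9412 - 1574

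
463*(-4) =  - 1852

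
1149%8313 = 1149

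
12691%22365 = 12691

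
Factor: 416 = 2^5 * 13^1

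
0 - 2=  - 2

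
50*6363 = 318150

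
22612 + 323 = 22935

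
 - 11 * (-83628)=919908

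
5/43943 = 5/43943 = 0.00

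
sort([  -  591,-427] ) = [- 591, -427 ] 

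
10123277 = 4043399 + 6079878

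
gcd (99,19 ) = 1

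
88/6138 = 4/279 = 0.01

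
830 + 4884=5714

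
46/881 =46/881 = 0.05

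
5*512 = 2560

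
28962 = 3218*9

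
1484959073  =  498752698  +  986206375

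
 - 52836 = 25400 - 78236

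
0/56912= 0 = 0.00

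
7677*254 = 1949958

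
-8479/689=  - 8479/689=- 12.31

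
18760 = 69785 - 51025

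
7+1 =8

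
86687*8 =693496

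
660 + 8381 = 9041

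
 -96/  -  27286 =48/13643=0.00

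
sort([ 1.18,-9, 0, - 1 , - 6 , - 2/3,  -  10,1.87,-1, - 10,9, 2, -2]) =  [-10, - 10, - 9 , - 6, - 2,  -  1,  -  1, - 2/3,  0, 1.18,1.87 , 2,9 ]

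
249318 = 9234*27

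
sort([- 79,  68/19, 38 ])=[ - 79,68/19,38]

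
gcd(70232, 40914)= 2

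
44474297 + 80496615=124970912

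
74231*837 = 62131347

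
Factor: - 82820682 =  - 2^1 * 3^2*7^2*93901^1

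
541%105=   16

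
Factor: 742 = 2^1*7^1*53^1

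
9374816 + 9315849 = 18690665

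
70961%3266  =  2375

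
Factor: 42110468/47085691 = 2^2*5419^ (  -  1 )*8689^(  -  1)*10527617^1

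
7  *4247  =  29729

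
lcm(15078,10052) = 30156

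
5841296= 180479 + 5660817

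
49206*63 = 3099978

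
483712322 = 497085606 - 13373284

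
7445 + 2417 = 9862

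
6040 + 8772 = 14812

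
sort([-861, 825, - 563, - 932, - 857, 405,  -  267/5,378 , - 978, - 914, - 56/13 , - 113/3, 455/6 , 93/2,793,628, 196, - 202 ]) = [ - 978, - 932, - 914,  -  861, - 857, - 563, - 202, - 267/5  , - 113/3, - 56/13, 93/2 , 455/6,196, 378  ,  405, 628,793,825 ]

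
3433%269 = 205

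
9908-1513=8395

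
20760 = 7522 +13238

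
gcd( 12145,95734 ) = 1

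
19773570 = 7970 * 2481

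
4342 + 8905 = 13247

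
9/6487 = 9/6487 = 0.00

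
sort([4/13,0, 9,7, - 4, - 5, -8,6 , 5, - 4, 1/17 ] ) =[-8,-5,-4, - 4,0,1/17,4/13, 5, 6,7, 9 ] 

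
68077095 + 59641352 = 127718447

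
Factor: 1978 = 2^1 * 23^1*43^1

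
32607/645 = 10869/215 = 50.55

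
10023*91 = 912093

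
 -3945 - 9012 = -12957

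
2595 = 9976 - 7381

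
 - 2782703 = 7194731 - 9977434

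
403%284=119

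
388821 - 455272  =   - 66451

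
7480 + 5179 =12659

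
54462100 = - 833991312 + 888453412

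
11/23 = 11/23 = 0.48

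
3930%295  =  95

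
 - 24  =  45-69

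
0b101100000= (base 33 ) AM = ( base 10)352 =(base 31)BB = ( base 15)187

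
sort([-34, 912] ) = [ - 34, 912 ]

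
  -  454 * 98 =-44492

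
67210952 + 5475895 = 72686847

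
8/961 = 8/961 = 0.01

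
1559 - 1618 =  - 59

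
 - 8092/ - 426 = 18 + 212/213=19.00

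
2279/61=37 + 22/61 = 37.36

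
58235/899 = 58235/899 = 64.78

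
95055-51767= 43288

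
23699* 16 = 379184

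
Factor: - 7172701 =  - 43^1*166807^1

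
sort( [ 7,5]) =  [ 5, 7]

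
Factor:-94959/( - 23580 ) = 2^(-2 )*3^1*5^( - 1 )*131^(-1 )*3517^1 =10551/2620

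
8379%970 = 619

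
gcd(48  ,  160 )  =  16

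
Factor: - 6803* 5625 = -3^2 * 5^4*6803^1 = - 38266875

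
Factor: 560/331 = 2^4*5^1 * 7^1 * 331^(-1)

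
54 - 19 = 35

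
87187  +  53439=140626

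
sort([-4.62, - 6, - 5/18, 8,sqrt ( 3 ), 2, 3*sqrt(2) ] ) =[-6,-4.62,-5/18,sqrt(3), 2 , 3 * sqrt ( 2),8]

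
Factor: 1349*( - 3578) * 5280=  - 25485092160  =  - 2^6*3^1*5^1 * 11^1*19^1*71^1*1789^1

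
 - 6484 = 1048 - 7532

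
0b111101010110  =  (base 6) 30102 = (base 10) 3926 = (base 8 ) 7526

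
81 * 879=71199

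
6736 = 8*842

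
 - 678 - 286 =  - 964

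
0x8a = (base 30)4i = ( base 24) 5I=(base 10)138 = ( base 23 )60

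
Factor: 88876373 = 88876373^1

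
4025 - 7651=  -  3626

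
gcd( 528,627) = 33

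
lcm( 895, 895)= 895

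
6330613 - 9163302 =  - 2832689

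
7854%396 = 330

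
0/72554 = 0  =  0.00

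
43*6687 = 287541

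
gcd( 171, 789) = 3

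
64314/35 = 64314/35=1837.54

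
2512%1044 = 424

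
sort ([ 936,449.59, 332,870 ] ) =[332, 449.59,  870, 936] 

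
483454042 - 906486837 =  - 423032795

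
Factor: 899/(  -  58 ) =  - 31/2 = - 2^ ( - 1) * 31^1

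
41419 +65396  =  106815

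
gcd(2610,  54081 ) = 9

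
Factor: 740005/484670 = 2^( - 1)*7^1*17^ ( - 1) * 2851^( - 1)*21143^1 = 148001/96934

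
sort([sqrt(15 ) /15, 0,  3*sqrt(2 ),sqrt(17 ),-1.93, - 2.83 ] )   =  [ - 2.83, - 1.93, 0, sqrt(15) /15, sqrt( 17 ),3*sqrt(2 )]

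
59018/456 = 29509/228 = 129.43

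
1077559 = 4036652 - 2959093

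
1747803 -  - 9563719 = 11311522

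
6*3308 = 19848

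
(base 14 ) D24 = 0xA14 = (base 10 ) 2580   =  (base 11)1A36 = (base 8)5024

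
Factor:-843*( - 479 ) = 403797=3^1*281^1 * 479^1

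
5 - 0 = 5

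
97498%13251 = 4741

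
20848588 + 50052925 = 70901513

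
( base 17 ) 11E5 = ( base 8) 12505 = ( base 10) 5445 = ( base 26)81b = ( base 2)1010101000101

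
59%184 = 59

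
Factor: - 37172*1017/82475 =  - 2^2*3^2 * 5^( - 2) * 113^1*3299^( - 1)*9293^1  =  - 37803924/82475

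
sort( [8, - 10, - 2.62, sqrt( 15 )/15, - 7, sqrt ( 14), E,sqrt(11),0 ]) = [ - 10,-7 ,  -  2.62, 0,sqrt(15 ) /15, E, sqrt(11), sqrt( 14 ), 8]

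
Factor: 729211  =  7^1*104173^1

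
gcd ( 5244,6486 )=138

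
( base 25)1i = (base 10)43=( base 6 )111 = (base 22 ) 1l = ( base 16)2b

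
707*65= 45955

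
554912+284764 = 839676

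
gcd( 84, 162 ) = 6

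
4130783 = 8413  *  491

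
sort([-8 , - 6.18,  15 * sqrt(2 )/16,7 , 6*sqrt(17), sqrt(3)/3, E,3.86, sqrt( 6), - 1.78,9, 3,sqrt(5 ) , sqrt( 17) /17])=[-8, - 6.18,-1.78,sqrt(17 ) /17, sqrt(3 ) /3, 15*sqrt(2)/16,sqrt(5),sqrt ( 6), E, 3,3.86, 7, 9 , 6 * sqrt(17 )] 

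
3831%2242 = 1589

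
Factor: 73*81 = 3^4*73^1 = 5913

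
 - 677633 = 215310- 892943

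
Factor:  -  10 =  - 2^1*5^1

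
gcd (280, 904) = 8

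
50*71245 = 3562250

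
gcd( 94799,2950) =1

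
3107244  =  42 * 73982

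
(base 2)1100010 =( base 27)3H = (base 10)98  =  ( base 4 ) 1202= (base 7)200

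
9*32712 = 294408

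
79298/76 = 39649/38 = 1043.39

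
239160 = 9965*24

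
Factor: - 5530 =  -2^1*5^1*7^1*  79^1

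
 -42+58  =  16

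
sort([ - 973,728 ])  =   [ - 973 , 728 ]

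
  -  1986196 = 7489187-9475383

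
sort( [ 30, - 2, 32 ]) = [-2,30,32]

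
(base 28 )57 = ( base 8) 223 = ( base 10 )147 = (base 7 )300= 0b10010011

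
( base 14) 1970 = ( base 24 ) 7NM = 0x11FE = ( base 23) 8G6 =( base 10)4606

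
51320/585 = 87 + 85/117 = 87.73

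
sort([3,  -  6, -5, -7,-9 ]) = [-9,  -  7,  -  6, - 5,3 ] 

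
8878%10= 8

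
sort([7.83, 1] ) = [ 1,7.83]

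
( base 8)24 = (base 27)K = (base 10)20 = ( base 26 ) k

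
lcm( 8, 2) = 8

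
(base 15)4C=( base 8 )110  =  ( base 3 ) 2200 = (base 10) 72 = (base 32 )28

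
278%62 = 30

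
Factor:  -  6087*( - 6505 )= 3^1*5^1*1301^1*2029^1 = 39595935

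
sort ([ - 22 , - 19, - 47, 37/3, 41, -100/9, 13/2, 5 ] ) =[-47, - 22,-19 , - 100/9,  5,13/2, 37/3,41 ]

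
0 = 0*554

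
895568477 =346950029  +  548618448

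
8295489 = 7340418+955071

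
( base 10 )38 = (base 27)1B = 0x26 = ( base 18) 22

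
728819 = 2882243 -2153424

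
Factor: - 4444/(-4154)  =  2^1 * 11^1*31^( - 1 )*67^( - 1) * 101^1 = 2222/2077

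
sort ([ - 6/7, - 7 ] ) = [ - 7 ,-6/7]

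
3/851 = 3/851 = 0.00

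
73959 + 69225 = 143184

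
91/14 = 13/2 = 6.50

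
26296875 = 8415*3125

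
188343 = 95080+93263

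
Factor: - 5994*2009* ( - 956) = 2^3 * 3^4*7^2*37^1*41^1*239^1 = 11512100376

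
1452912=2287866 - 834954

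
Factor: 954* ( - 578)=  - 2^2*3^2*  17^2*53^1 = - 551412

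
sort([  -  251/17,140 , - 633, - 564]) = [ - 633,-564, - 251/17,  140 ] 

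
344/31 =344/31  =  11.10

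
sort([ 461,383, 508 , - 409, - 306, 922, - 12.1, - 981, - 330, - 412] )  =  [-981, - 412, - 409, - 330, - 306, - 12.1,383, 461,508, 922 ] 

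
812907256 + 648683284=1461590540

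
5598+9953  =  15551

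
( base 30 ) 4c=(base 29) 4G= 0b10000100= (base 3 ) 11220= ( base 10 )132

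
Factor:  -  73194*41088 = - 3007395072 = -  2^8*3^2  *  11^1*107^1 * 1109^1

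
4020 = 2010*2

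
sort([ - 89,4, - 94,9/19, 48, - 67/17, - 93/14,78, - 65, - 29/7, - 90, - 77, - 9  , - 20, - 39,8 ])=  [ - 94  , - 90, - 89, - 77,- 65, - 39,-20,- 9, - 93/14, - 29/7, - 67/17,  9/19, 4,  8, 48,  78 ]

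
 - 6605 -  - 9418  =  2813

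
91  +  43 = 134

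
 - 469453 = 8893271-9362724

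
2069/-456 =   -  2069/456 = - 4.54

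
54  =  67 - 13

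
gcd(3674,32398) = 334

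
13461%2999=1465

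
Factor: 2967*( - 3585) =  - 3^2  *  5^1  *23^1*43^1*239^1 = - 10636695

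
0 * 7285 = 0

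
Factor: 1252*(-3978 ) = - 2^3*3^2*13^1*17^1 * 313^1 = -  4980456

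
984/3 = 328 = 328.00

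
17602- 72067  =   - 54465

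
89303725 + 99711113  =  189014838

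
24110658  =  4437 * 5434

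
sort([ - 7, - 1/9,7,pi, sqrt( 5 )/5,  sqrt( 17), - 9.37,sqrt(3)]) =[ - 9.37, - 7, - 1/9,sqrt(5)/5 , sqrt(3 ),pi,sqrt(17), 7 ]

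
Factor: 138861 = 3^3*37^1*139^1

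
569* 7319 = 4164511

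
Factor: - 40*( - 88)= 2^6*5^1*11^1= 3520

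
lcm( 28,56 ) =56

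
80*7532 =602560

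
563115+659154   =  1222269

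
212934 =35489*6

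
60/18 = 3 + 1/3 = 3.33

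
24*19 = 456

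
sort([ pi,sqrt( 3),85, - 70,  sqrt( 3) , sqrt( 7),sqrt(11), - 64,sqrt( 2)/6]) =[ - 70, - 64,  sqrt( 2) /6,  sqrt( 3), sqrt( 3 ), sqrt( 7 ) , pi, sqrt(11) , 85 ] 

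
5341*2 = 10682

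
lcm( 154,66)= 462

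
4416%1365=321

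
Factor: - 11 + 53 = 2^1*3^1 * 7^1 =42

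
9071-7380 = 1691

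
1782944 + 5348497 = 7131441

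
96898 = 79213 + 17685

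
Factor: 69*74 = 2^1*3^1*23^1*37^1 = 5106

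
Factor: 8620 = 2^2*5^1*431^1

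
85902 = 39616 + 46286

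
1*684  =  684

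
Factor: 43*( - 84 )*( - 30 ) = 108360=2^3*3^2*5^1*7^1*43^1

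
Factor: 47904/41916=8/7 = 2^3 * 7^( - 1)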